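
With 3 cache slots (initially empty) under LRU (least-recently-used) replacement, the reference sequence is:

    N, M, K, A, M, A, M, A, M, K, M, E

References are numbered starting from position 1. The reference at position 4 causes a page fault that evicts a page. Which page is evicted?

pos 1: N -> miss, frames (N)
pos 2: M -> miss, frames (N M)
pos 3: K -> miss, frames (N M K)
pos 4: A -> miss, evict N, frames (M K A)
At position 4, page N is evicted.

N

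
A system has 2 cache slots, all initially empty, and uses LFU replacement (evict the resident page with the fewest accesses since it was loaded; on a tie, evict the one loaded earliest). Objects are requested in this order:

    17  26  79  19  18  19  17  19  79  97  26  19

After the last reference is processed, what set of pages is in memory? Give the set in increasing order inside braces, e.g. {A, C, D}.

17 -> fault, frames {17}
26 -> fault, frames {17,26}
79 -> fault, evict 17, frames {26,79}
19 -> fault, evict 26, frames {79,19}
18 -> fault, evict 79, frames {19,18}
19 -> hit
17 -> fault, evict 18, frames {19,17}
19 -> hit
79 -> fault, evict 17, frames {19,79}
97 -> fault, evict 79, frames {19,97}
26 -> fault, evict 97, frames {19,26}
19 -> hit

{19, 26}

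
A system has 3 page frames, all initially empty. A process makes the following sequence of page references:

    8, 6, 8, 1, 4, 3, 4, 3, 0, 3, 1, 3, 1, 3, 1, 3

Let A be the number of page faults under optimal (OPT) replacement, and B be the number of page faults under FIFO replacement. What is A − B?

Under OPT: F F . F F F . . F . . . . . . . → 6 faults.
Under FIFO: F F . F F F . . F . F . . . . . → 7 faults.
A − B = 6 − 7 = -1.

-1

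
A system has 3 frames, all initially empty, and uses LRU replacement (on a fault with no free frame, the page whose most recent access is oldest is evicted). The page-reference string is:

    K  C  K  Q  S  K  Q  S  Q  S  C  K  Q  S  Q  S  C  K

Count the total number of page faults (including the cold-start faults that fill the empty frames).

K: fault, frames {K}
C: fault, frames {K,C}
K: hit
Q: fault, frames {C,K,Q}
S: fault, evict C, frames {K,Q,S}
K: hit
Q: hit
S: hit
Q: hit
S: hit
C: fault, evict K, frames {Q,S,C}
K: fault, evict Q, frames {S,C,K}
Q: fault, evict S, frames {C,K,Q}
S: fault, evict C, frames {K,Q,S}
Q: hit
S: hit
C: fault, evict K, frames {Q,S,C}
K: fault, evict Q, frames {S,C,K}
Page faults: 10.

10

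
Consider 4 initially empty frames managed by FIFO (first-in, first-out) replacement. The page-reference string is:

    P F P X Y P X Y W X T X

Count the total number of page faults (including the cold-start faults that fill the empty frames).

6

P → miss, frames (P)
F → miss, frames (P F)
P → hit
X → miss, frames (P F X)
Y → miss, frames (P F X Y)
P → hit
X → hit
Y → hit
W → miss, evict P, frames (F X Y W)
X → hit
T → miss, evict F, frames (X Y W T)
X → hit
Page faults: 6.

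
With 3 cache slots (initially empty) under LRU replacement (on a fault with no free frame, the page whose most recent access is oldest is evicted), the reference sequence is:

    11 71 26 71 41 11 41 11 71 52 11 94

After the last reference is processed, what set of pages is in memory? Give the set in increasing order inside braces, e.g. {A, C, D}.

11: miss, frames {11}
71: miss, frames {11,71}
26: miss, frames {11,71,26}
71: hit
41: miss, evict 11, frames {26,71,41}
11: miss, evict 26, frames {71,41,11}
41: hit
11: hit
71: hit
52: miss, evict 41, frames {11,71,52}
11: hit
94: miss, evict 71, frames {52,11,94}

{11, 52, 94}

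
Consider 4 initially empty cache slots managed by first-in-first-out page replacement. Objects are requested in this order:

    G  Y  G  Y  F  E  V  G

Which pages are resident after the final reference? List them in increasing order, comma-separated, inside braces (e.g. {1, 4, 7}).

G → fault, frames [G]
Y → fault, frames [G, Y]
G → hit
Y → hit
F → fault, frames [G, Y, F]
E → fault, frames [G, Y, F, E]
V → fault, evict G, frames [Y, F, E, V]
G → fault, evict Y, frames [F, E, V, G]

{E, F, G, V}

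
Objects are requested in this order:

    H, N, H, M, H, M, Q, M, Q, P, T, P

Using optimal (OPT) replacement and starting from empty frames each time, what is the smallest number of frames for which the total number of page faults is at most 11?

2

f=1: 12 faults
f=2: 6 faults
f=3: 6 faults
f=4: 6 faults
f=5: 6 faults
f=6: 6 faults
Smallest f with faults ≤ 11 is 2.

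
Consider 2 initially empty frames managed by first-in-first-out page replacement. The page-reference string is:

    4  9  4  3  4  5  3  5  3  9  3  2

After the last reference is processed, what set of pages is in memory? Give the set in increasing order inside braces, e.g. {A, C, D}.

4: fault, frames {4}
9: fault, frames {4,9}
4: hit
3: fault, evict 4, frames {9,3}
4: fault, evict 9, frames {3,4}
5: fault, evict 3, frames {4,5}
3: fault, evict 4, frames {5,3}
5: hit
3: hit
9: fault, evict 5, frames {3,9}
3: hit
2: fault, evict 3, frames {9,2}

{2, 9}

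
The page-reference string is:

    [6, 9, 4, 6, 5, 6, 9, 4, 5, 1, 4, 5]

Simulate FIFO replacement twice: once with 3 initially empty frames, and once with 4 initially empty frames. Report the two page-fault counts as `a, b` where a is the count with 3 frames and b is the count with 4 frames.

9, 5

3 frames: F F F . F F F F F F . . → 9 faults.
4 frames: F F F . F . . . . F . . → 5 faults.
5 < 9: adding a frame reduced faults, as is typical.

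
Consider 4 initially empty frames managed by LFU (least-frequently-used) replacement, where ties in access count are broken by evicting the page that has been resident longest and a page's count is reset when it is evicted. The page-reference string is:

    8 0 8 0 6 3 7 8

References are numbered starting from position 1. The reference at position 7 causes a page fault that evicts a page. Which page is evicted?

pos 1: 8: fault, frames {8}
pos 2: 0: fault, frames {8,0}
pos 3: 8: hit
pos 4: 0: hit
pos 5: 6: fault, frames {8,0,6}
pos 6: 3: fault, frames {8,0,6,3}
pos 7: 7: fault, evict 6, frames {8,0,3,7}
At position 7, page 6 is evicted.

6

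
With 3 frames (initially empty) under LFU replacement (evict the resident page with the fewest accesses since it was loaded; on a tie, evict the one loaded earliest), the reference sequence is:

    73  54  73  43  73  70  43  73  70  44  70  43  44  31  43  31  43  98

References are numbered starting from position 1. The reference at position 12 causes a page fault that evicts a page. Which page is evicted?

pos 1: 73: fault, frames (73)
pos 2: 54: fault, frames (73 54)
pos 3: 73: hit
pos 4: 43: fault, frames (73 54 43)
pos 5: 73: hit
pos 6: 70: fault, evict 54, frames (73 43 70)
pos 7: 43: hit
pos 8: 73: hit
pos 9: 70: hit
pos 10: 44: fault, evict 43, frames (73 70 44)
pos 11: 70: hit
pos 12: 43: fault, evict 44, frames (73 70 43)
At position 12, page 44 is evicted.

44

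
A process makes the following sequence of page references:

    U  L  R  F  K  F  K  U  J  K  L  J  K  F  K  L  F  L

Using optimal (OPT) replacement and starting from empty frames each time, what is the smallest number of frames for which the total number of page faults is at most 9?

3

f=1: 18 faults
f=2: 11 faults
f=3: 8 faults
f=4: 6 faults
f=5: 6 faults
f=6: 6 faults
Smallest f with faults ≤ 9 is 3.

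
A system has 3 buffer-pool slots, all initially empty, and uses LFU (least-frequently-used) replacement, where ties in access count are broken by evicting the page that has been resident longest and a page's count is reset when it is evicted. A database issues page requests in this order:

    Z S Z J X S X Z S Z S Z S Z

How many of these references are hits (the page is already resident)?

Z: miss, frames (Z)
S: miss, frames (Z S)
Z: hit
J: miss, frames (Z S J)
X: miss, evict S, frames (Z J X)
S: miss, evict J, frames (Z X S)
X: hit
Z: hit
S: hit
Z: hit
S: hit
Z: hit
S: hit
Z: hit
Hits: 9.

9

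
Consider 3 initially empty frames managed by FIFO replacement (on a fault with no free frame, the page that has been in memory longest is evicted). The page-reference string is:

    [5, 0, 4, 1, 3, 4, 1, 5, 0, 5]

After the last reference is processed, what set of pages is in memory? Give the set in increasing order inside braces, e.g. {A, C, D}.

5: miss, frames [5]
0: miss, frames [5, 0]
4: miss, frames [5, 0, 4]
1: miss, evict 5, frames [0, 4, 1]
3: miss, evict 0, frames [4, 1, 3]
4: hit
1: hit
5: miss, evict 4, frames [1, 3, 5]
0: miss, evict 1, frames [3, 5, 0]
5: hit

{0, 3, 5}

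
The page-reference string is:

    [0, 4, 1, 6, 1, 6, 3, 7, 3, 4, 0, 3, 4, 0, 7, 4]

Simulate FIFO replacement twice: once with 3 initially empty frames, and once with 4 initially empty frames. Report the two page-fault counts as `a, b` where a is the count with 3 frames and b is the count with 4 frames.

11, 8

3 frames: F F F F . . F F . F F F . . F F → 11 faults.
4 frames: F F F F . . F F . F F . . . . . → 8 faults.
8 < 11: adding a frame reduced faults, as is typical.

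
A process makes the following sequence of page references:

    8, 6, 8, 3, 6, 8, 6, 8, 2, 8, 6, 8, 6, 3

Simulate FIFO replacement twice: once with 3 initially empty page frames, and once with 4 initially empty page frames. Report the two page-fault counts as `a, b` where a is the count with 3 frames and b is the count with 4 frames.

3 frames: F F . F . . . . F F F . . F → 7 faults.
4 frames: F F . F . . . . F . . . . . → 4 faults.
4 < 7: adding a frame reduced faults, as is typical.

7, 4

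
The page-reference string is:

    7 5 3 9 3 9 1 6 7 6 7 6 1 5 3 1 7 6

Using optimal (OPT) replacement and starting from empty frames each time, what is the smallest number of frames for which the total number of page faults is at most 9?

f=1: 18 faults
f=2: 12 faults
f=3: 9 faults
f=4: 7 faults
f=5: 6 faults
f=6: 6 faults
Smallest f with faults ≤ 9 is 3.

3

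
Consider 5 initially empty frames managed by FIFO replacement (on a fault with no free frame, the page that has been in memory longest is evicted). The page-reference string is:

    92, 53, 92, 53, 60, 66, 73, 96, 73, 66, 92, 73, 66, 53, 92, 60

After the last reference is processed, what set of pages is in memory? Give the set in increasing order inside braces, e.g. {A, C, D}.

92: miss, frames {92}
53: miss, frames {92,53}
92: hit
53: hit
60: miss, frames {92,53,60}
66: miss, frames {92,53,60,66}
73: miss, frames {92,53,60,66,73}
96: miss, evict 92, frames {53,60,66,73,96}
73: hit
66: hit
92: miss, evict 53, frames {60,66,73,96,92}
73: hit
66: hit
53: miss, evict 60, frames {66,73,96,92,53}
92: hit
60: miss, evict 66, frames {73,96,92,53,60}

{53, 60, 73, 92, 96}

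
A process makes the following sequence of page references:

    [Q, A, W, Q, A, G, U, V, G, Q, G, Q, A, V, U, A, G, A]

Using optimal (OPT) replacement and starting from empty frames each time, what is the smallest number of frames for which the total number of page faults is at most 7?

4

f=1: 18 faults
f=2: 12 faults
f=3: 8 faults
f=4: 7 faults
f=5: 6 faults
f=6: 6 faults
Smallest f with faults ≤ 7 is 4.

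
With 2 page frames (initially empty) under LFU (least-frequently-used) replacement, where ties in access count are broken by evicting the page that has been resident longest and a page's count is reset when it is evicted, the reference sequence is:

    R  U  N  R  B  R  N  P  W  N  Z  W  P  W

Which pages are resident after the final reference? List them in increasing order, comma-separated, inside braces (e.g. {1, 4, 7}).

R: fault, frames [R]
U: fault, frames [R, U]
N: fault, evict R, frames [U, N]
R: fault, evict U, frames [N, R]
B: fault, evict N, frames [R, B]
R: hit
N: fault, evict B, frames [R, N]
P: fault, evict N, frames [R, P]
W: fault, evict P, frames [R, W]
N: fault, evict W, frames [R, N]
Z: fault, evict N, frames [R, Z]
W: fault, evict Z, frames [R, W]
P: fault, evict W, frames [R, P]
W: fault, evict P, frames [R, W]

{R, W}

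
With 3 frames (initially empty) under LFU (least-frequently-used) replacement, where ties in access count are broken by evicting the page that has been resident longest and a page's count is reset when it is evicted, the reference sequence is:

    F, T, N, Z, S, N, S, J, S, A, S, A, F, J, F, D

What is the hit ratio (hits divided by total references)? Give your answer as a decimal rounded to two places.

0.31

F: miss, frames {F}
T: miss, frames {F,T}
N: miss, frames {F,T,N}
Z: miss, evict F, frames {T,N,Z}
S: miss, evict T, frames {N,Z,S}
N: hit
S: hit
J: miss, evict Z, frames {N,S,J}
S: hit
A: miss, evict J, frames {N,S,A}
S: hit
A: hit
F: miss, evict N, frames {S,A,F}
J: miss, evict F, frames {S,A,J}
F: miss, evict J, frames {S,A,F}
D: miss, evict F, frames {S,A,D}
Hits: 5 of 16 references → 5/16 = 0.3125.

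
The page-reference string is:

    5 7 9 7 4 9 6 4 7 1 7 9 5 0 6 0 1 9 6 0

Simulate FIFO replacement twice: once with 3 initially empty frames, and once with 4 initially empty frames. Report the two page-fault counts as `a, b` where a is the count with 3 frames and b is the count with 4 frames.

14, 13

3 frames: F F F . F . F . F F . F F F F . F F . F → 14 faults.
4 frames: F F F . F . F . . F F F F F F . F F . . → 13 faults.
13 < 14: adding a frame reduced faults, as is typical.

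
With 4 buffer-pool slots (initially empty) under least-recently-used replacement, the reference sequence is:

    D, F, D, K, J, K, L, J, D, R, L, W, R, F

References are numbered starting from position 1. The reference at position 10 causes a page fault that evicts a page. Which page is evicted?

pos 1: D -> fault, frames {D}
pos 2: F -> fault, frames {D,F}
pos 3: D -> hit
pos 4: K -> fault, frames {F,D,K}
pos 5: J -> fault, frames {F,D,K,J}
pos 6: K -> hit
pos 7: L -> fault, evict F, frames {D,J,K,L}
pos 8: J -> hit
pos 9: D -> hit
pos 10: R -> fault, evict K, frames {L,J,D,R}
At position 10, page K is evicted.

K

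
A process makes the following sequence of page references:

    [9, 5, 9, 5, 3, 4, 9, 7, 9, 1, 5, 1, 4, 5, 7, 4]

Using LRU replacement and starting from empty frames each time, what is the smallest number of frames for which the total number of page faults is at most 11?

3

f=1: 16 faults
f=2: 12 faults
f=3: 10 faults
f=4: 9 faults
f=5: 7 faults
f=6: 6 faults
Smallest f with faults ≤ 11 is 3.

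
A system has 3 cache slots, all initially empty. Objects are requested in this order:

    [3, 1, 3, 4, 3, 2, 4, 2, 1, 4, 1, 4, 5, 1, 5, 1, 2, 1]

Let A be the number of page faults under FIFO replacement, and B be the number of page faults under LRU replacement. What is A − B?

-1

Under FIFO: F F . F . F . . . . . . F F . . . . → 6 faults.
Under LRU: F F . F . F . . F . . . F . . . F . → 7 faults.
A − B = 6 − 7 = -1.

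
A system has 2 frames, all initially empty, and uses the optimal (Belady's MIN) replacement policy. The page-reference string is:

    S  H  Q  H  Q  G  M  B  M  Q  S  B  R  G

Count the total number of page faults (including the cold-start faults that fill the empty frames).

10

S -> fault, frames [S]
H -> fault, frames [S, H]
Q -> fault, evict S, frames [H, Q]
H -> hit
Q -> hit
G -> fault, evict H, frames [Q, G]
M -> fault, evict G, frames [Q, M]
B -> fault, evict Q, frames [M, B]
M -> hit
Q -> fault, evict M, frames [B, Q]
S -> fault, evict Q, frames [B, S]
B -> hit
R -> fault, evict S, frames [B, R]
G -> fault, evict R, frames [B, G]
Page faults: 10.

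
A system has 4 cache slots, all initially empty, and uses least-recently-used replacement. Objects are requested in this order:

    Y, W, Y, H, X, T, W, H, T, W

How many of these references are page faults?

6

Y -> miss, frames (Y)
W -> miss, frames (Y W)
Y -> hit
H -> miss, frames (W Y H)
X -> miss, frames (W Y H X)
T -> miss, evict W, frames (Y H X T)
W -> miss, evict Y, frames (H X T W)
H -> hit
T -> hit
W -> hit
Page faults: 6.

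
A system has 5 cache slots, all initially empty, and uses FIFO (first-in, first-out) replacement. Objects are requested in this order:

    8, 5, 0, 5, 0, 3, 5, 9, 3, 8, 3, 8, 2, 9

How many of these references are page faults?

6

8: miss, frames [8]
5: miss, frames [8, 5]
0: miss, frames [8, 5, 0]
5: hit
0: hit
3: miss, frames [8, 5, 0, 3]
5: hit
9: miss, frames [8, 5, 0, 3, 9]
3: hit
8: hit
3: hit
8: hit
2: miss, evict 8, frames [5, 0, 3, 9, 2]
9: hit
Page faults: 6.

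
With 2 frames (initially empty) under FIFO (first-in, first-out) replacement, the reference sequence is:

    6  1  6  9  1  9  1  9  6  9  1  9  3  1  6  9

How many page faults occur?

10

6: fault, frames [6]
1: fault, frames [6, 1]
6: hit
9: fault, evict 6, frames [1, 9]
1: hit
9: hit
1: hit
9: hit
6: fault, evict 1, frames [9, 6]
9: hit
1: fault, evict 9, frames [6, 1]
9: fault, evict 6, frames [1, 9]
3: fault, evict 1, frames [9, 3]
1: fault, evict 9, frames [3, 1]
6: fault, evict 3, frames [1, 6]
9: fault, evict 1, frames [6, 9]
Page faults: 10.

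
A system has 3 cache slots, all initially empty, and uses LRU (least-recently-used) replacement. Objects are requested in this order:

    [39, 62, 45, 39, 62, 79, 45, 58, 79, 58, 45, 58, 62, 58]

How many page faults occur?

7

39 -> fault, frames {39}
62 -> fault, frames {39,62}
45 -> fault, frames {39,62,45}
39 -> hit
62 -> hit
79 -> fault, evict 45, frames {39,62,79}
45 -> fault, evict 39, frames {62,79,45}
58 -> fault, evict 62, frames {79,45,58}
79 -> hit
58 -> hit
45 -> hit
58 -> hit
62 -> fault, evict 79, frames {45,58,62}
58 -> hit
Page faults: 7.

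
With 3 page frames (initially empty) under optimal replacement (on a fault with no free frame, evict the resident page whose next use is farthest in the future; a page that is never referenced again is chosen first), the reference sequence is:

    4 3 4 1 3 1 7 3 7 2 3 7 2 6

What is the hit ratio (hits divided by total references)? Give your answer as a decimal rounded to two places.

0.57

4 -> fault, frames [4]
3 -> fault, frames [4, 3]
4 -> hit
1 -> fault, frames [4, 3, 1]
3 -> hit
1 -> hit
7 -> fault, evict 1, frames [4, 3, 7]
3 -> hit
7 -> hit
2 -> fault, evict 4, frames [3, 7, 2]
3 -> hit
7 -> hit
2 -> hit
6 -> fault, evict 2, frames [3, 7, 6]
Hits: 8 of 14 references → 8/14 = 0.5714.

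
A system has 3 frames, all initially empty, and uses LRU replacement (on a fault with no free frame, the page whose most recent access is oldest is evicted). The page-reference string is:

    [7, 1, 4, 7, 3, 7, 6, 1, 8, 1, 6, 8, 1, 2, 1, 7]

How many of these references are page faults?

7 → miss, frames [7]
1 → miss, frames [7, 1]
4 → miss, frames [7, 1, 4]
7 → hit
3 → miss, evict 1, frames [4, 7, 3]
7 → hit
6 → miss, evict 4, frames [3, 7, 6]
1 → miss, evict 3, frames [7, 6, 1]
8 → miss, evict 7, frames [6, 1, 8]
1 → hit
6 → hit
8 → hit
1 → hit
2 → miss, evict 6, frames [8, 1, 2]
1 → hit
7 → miss, evict 8, frames [2, 1, 7]
Page faults: 9.

9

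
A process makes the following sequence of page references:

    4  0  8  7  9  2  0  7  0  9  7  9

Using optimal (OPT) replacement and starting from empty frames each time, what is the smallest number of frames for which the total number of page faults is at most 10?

2

f=1: 12 faults
f=2: 8 faults
f=3: 7 faults
f=4: 6 faults
f=5: 6 faults
f=6: 6 faults
Smallest f with faults ≤ 10 is 2.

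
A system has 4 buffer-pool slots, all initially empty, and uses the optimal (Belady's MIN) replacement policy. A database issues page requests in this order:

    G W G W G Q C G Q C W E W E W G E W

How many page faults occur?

5

G → miss, frames {G}
W → miss, frames {G,W}
G → hit
W → hit
G → hit
Q → miss, frames {G,W,Q}
C → miss, frames {G,W,Q,C}
G → hit
Q → hit
C → hit
W → hit
E → miss, evict C, frames {G,W,Q,E}
W → hit
E → hit
W → hit
G → hit
E → hit
W → hit
Page faults: 5.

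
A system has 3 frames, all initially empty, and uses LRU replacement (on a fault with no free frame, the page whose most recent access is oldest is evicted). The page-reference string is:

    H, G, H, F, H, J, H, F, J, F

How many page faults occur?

4

H -> fault, frames (H)
G -> fault, frames (H G)
H -> hit
F -> fault, frames (G H F)
H -> hit
J -> fault, evict G, frames (F H J)
H -> hit
F -> hit
J -> hit
F -> hit
Page faults: 4.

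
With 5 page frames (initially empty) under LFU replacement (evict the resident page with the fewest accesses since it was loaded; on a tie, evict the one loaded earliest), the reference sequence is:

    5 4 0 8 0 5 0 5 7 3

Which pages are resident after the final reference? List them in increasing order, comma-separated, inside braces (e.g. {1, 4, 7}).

{0, 3, 5, 7, 8}

5: fault, frames [5]
4: fault, frames [5, 4]
0: fault, frames [5, 4, 0]
8: fault, frames [5, 4, 0, 8]
0: hit
5: hit
0: hit
5: hit
7: fault, frames [5, 4, 0, 8, 7]
3: fault, evict 4, frames [5, 0, 8, 7, 3]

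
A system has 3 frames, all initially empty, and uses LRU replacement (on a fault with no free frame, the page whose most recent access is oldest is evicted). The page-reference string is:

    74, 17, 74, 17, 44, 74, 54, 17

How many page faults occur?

5

74: miss, frames [74]
17: miss, frames [74, 17]
74: hit
17: hit
44: miss, frames [74, 17, 44]
74: hit
54: miss, evict 17, frames [44, 74, 54]
17: miss, evict 44, frames [74, 54, 17]
Page faults: 5.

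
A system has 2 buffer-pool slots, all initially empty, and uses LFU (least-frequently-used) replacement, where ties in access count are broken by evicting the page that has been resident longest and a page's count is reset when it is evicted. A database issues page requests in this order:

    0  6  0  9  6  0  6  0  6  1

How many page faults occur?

5

0 -> fault, frames {0}
6 -> fault, frames {0,6}
0 -> hit
9 -> fault, evict 6, frames {0,9}
6 -> fault, evict 9, frames {0,6}
0 -> hit
6 -> hit
0 -> hit
6 -> hit
1 -> fault, evict 6, frames {0,1}
Page faults: 5.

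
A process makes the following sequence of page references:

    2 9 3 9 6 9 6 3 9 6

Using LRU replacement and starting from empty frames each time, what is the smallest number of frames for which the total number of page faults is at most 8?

2

f=1: 10 faults
f=2: 7 faults
f=3: 4 faults
f=4: 4 faults
Smallest f with faults ≤ 8 is 2.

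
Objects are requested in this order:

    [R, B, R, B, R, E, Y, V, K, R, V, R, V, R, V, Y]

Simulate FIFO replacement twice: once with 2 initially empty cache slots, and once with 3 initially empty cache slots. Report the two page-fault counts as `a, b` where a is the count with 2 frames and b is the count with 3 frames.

2 frames: F F . . . F F F F F F . . . . F → 9 faults.
3 frames: F F . . . F F F F F . . . . . F → 8 faults.
8 < 9: adding a frame reduced faults, as is typical.

9, 8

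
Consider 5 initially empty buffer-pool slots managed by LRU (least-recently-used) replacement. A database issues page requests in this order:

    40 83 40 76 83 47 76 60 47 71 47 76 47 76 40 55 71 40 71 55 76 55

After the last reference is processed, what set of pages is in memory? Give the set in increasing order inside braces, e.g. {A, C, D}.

{40, 47, 55, 71, 76}

40 → miss, frames (40)
83 → miss, frames (40 83)
40 → hit
76 → miss, frames (83 40 76)
83 → hit
47 → miss, frames (40 76 83 47)
76 → hit
60 → miss, frames (40 83 47 76 60)
47 → hit
71 → miss, evict 40, frames (83 76 60 47 71)
47 → hit
76 → hit
47 → hit
76 → hit
40 → miss, evict 83, frames (60 71 47 76 40)
55 → miss, evict 60, frames (71 47 76 40 55)
71 → hit
40 → hit
71 → hit
55 → hit
76 → hit
55 → hit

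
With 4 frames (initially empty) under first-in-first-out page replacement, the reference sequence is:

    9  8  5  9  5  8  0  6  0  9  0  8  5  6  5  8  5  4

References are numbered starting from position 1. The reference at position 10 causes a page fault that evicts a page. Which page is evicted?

pos 1: 9: miss, frames {9}
pos 2: 8: miss, frames {9,8}
pos 3: 5: miss, frames {9,8,5}
pos 4: 9: hit
pos 5: 5: hit
pos 6: 8: hit
pos 7: 0: miss, frames {9,8,5,0}
pos 8: 6: miss, evict 9, frames {8,5,0,6}
pos 9: 0: hit
pos 10: 9: miss, evict 8, frames {5,0,6,9}
At position 10, page 8 is evicted.

8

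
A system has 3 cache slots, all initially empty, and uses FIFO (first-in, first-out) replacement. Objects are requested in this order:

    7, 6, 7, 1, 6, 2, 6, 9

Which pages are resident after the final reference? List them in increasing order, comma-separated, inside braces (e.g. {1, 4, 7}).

7 → fault, frames (7)
6 → fault, frames (7 6)
7 → hit
1 → fault, frames (7 6 1)
6 → hit
2 → fault, evict 7, frames (6 1 2)
6 → hit
9 → fault, evict 6, frames (1 2 9)

{1, 2, 9}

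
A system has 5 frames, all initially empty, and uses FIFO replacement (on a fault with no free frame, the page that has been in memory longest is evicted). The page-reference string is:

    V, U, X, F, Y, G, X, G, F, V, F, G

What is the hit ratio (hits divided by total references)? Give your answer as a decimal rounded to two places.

V: miss, frames (V)
U: miss, frames (V U)
X: miss, frames (V U X)
F: miss, frames (V U X F)
Y: miss, frames (V U X F Y)
G: miss, evict V, frames (U X F Y G)
X: hit
G: hit
F: hit
V: miss, evict U, frames (X F Y G V)
F: hit
G: hit
Hits: 5 of 12 references → 5/12 = 0.4167.

0.42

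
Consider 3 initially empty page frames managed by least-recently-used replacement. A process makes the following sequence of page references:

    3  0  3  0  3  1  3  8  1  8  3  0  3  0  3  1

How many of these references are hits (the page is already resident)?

3 → miss, frames {3}
0 → miss, frames {3,0}
3 → hit
0 → hit
3 → hit
1 → miss, frames {0,3,1}
3 → hit
8 → miss, evict 0, frames {1,3,8}
1 → hit
8 → hit
3 → hit
0 → miss, evict 1, frames {8,3,0}
3 → hit
0 → hit
3 → hit
1 → miss, evict 8, frames {0,3,1}
Hits: 10.

10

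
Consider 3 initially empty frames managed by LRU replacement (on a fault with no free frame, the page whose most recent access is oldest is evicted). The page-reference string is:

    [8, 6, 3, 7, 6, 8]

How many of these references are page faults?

5

8: fault, frames {8}
6: fault, frames {8,6}
3: fault, frames {8,6,3}
7: fault, evict 8, frames {6,3,7}
6: hit
8: fault, evict 3, frames {7,6,8}
Page faults: 5.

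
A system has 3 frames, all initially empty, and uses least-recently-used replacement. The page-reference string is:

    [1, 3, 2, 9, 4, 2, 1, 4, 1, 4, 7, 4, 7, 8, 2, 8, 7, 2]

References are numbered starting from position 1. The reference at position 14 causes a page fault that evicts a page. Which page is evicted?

1

pos 1: 1: fault, frames {1}
pos 2: 3: fault, frames {1,3}
pos 3: 2: fault, frames {1,3,2}
pos 4: 9: fault, evict 1, frames {3,2,9}
pos 5: 4: fault, evict 3, frames {2,9,4}
pos 6: 2: hit
pos 7: 1: fault, evict 9, frames {4,2,1}
pos 8: 4: hit
pos 9: 1: hit
pos 10: 4: hit
pos 11: 7: fault, evict 2, frames {1,4,7}
pos 12: 4: hit
pos 13: 7: hit
pos 14: 8: fault, evict 1, frames {4,7,8}
At position 14, page 1 is evicted.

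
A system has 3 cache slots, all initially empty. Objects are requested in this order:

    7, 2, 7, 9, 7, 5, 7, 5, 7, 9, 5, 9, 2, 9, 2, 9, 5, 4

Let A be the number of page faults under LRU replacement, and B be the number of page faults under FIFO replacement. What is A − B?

Under LRU: F F . F . F . . . . . . F . . . . F → 6 faults.
Under FIFO: F F . F . F F . . . . . F F . . F F → 9 faults.
A − B = 6 − 9 = -3.

-3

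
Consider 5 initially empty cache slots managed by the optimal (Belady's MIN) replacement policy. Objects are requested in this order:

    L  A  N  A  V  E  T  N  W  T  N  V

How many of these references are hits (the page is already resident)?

5

L → fault, frames (L)
A → fault, frames (L A)
N → fault, frames (L A N)
A → hit
V → fault, frames (L A N V)
E → fault, frames (L A N V E)
T → fault, evict E, frames (L A N V T)
N → hit
W → fault, evict A, frames (L N V T W)
T → hit
N → hit
V → hit
Hits: 5.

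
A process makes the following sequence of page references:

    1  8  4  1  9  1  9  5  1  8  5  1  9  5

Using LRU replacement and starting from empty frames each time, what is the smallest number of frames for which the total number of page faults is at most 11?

3

f=1: 14 faults
f=2: 12 faults
f=3: 7 faults
f=4: 6 faults
f=5: 5 faults
Smallest f with faults ≤ 11 is 3.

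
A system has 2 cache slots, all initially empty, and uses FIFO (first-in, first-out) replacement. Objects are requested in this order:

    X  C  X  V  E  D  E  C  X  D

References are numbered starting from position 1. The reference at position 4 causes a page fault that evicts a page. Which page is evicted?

X

pos 1: X: fault, frames (X)
pos 2: C: fault, frames (X C)
pos 3: X: hit
pos 4: V: fault, evict X, frames (C V)
At position 4, page X is evicted.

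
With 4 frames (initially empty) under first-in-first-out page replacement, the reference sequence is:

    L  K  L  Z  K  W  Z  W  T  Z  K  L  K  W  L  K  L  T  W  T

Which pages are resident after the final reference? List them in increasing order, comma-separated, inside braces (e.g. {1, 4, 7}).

{K, L, T, W}

L -> miss, frames {L}
K -> miss, frames {L,K}
L -> hit
Z -> miss, frames {L,K,Z}
K -> hit
W -> miss, frames {L,K,Z,W}
Z -> hit
W -> hit
T -> miss, evict L, frames {K,Z,W,T}
Z -> hit
K -> hit
L -> miss, evict K, frames {Z,W,T,L}
K -> miss, evict Z, frames {W,T,L,K}
W -> hit
L -> hit
K -> hit
L -> hit
T -> hit
W -> hit
T -> hit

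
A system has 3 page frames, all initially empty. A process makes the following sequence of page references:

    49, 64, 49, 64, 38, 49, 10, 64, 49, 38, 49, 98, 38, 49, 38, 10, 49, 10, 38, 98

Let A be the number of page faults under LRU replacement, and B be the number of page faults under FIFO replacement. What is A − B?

-1

Under LRU: F F . . F . F F . F . F . . . F . . . F → 9 faults.
Under FIFO: F F . . F . F . F . . F F . . F F . . F → 10 faults.
A − B = 9 − 10 = -1.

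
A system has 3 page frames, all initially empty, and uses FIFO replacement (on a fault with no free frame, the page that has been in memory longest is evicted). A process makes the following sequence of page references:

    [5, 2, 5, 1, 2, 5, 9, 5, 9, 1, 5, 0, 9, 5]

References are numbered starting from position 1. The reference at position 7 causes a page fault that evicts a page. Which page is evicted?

pos 1: 5 → fault, frames [5]
pos 2: 2 → fault, frames [5, 2]
pos 3: 5 → hit
pos 4: 1 → fault, frames [5, 2, 1]
pos 5: 2 → hit
pos 6: 5 → hit
pos 7: 9 → fault, evict 5, frames [2, 1, 9]
At position 7, page 5 is evicted.

5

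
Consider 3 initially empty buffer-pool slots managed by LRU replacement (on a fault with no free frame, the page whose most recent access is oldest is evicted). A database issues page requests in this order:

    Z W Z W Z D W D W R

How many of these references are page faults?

4

Z → miss, frames {Z}
W → miss, frames {Z,W}
Z → hit
W → hit
Z → hit
D → miss, frames {W,Z,D}
W → hit
D → hit
W → hit
R → miss, evict Z, frames {D,W,R}
Page faults: 4.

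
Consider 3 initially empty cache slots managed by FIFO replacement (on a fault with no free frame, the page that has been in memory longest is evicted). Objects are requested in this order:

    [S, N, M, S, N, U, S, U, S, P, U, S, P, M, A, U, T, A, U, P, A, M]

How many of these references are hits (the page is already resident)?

S -> fault, frames (S)
N -> fault, frames (S N)
M -> fault, frames (S N M)
S -> hit
N -> hit
U -> fault, evict S, frames (N M U)
S -> fault, evict N, frames (M U S)
U -> hit
S -> hit
P -> fault, evict M, frames (U S P)
U -> hit
S -> hit
P -> hit
M -> fault, evict U, frames (S P M)
A -> fault, evict S, frames (P M A)
U -> fault, evict P, frames (M A U)
T -> fault, evict M, frames (A U T)
A -> hit
U -> hit
P -> fault, evict A, frames (U T P)
A -> fault, evict U, frames (T P A)
M -> fault, evict T, frames (P A M)
Hits: 9.

9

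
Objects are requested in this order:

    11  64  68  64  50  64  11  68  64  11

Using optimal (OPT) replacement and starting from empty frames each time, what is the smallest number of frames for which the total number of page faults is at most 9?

f=1: 10 faults
f=2: 7 faults
f=3: 5 faults
f=4: 4 faults
Smallest f with faults ≤ 9 is 2.

2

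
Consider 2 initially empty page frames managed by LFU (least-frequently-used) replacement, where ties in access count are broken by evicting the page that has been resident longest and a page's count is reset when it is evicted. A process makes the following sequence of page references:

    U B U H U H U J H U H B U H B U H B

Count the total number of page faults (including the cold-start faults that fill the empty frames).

U: fault, frames (U)
B: fault, frames (U B)
U: hit
H: fault, evict B, frames (U H)
U: hit
H: hit
U: hit
J: fault, evict H, frames (U J)
H: fault, evict J, frames (U H)
U: hit
H: hit
B: fault, evict H, frames (U B)
U: hit
H: fault, evict B, frames (U H)
B: fault, evict H, frames (U B)
U: hit
H: fault, evict B, frames (U H)
B: fault, evict H, frames (U B)
Page faults: 10.

10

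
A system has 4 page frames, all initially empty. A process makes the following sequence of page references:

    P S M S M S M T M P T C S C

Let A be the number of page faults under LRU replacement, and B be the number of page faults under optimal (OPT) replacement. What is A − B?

1

Under LRU: F F F . . . . F . . . F F . → 6 faults.
Under OPT: F F F . . . . F . . . F . . → 5 faults.
A − B = 6 − 5 = 1.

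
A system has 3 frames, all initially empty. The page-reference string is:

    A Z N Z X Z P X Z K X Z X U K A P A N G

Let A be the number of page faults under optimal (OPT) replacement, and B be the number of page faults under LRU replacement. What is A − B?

-1

Under OPT: F F F . F . F . . F . . . F . F F . F F → 11 faults.
Under LRU: F F F . F . F . . F . . . F F F F . F F → 12 faults.
A − B = 11 − 12 = -1.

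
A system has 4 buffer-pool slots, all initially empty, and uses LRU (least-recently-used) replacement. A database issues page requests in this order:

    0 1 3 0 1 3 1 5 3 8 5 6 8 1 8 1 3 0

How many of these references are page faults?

9

0 → fault, frames (0)
1 → fault, frames (0 1)
3 → fault, frames (0 1 3)
0 → hit
1 → hit
3 → hit
1 → hit
5 → fault, frames (0 3 1 5)
3 → hit
8 → fault, evict 0, frames (1 5 3 8)
5 → hit
6 → fault, evict 1, frames (3 8 5 6)
8 → hit
1 → fault, evict 3, frames (5 6 8 1)
8 → hit
1 → hit
3 → fault, evict 5, frames (6 8 1 3)
0 → fault, evict 6, frames (8 1 3 0)
Page faults: 9.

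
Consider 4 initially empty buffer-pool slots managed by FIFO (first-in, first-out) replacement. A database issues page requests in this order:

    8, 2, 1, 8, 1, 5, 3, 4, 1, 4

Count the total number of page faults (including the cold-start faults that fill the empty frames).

6

8: fault, frames {8}
2: fault, frames {8,2}
1: fault, frames {8,2,1}
8: hit
1: hit
5: fault, frames {8,2,1,5}
3: fault, evict 8, frames {2,1,5,3}
4: fault, evict 2, frames {1,5,3,4}
1: hit
4: hit
Page faults: 6.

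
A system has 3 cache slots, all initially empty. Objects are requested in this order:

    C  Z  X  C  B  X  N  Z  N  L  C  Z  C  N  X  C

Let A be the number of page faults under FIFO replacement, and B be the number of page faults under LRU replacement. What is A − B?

-1

Under FIFO: F F F . F . F F . F F . . F F . → 10 faults.
Under LRU: F F F . F . F F . F F F . F F . → 11 faults.
A − B = 10 − 11 = -1.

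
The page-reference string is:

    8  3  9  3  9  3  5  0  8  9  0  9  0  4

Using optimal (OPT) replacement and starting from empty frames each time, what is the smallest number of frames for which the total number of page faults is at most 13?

2

f=1: 14 faults
f=2: 8 faults
f=3: 6 faults
f=4: 6 faults
f=5: 6 faults
f=6: 6 faults
Smallest f with faults ≤ 13 is 2.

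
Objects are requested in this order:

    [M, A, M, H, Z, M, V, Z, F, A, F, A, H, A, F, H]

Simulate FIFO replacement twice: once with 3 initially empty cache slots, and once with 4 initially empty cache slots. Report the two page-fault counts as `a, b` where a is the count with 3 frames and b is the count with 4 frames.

3 frames: F F . F F F F . F F . . F . . . → 9 faults.
4 frames: F F . F F . F . F F . . F . . . → 8 faults.
8 < 9: adding a frame reduced faults, as is typical.

9, 8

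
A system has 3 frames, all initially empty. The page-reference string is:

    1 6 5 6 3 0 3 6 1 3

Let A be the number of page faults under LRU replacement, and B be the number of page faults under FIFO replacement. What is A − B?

Under LRU: F F F . F F . . F . → 6 faults.
Under FIFO: F F F . F F . F F F → 8 faults.
A − B = 6 − 8 = -2.

-2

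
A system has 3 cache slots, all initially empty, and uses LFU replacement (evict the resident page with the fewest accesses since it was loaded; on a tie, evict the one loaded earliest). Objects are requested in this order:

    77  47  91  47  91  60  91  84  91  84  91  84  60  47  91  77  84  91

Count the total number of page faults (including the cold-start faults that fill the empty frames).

8

77: fault, frames (77)
47: fault, frames (77 47)
91: fault, frames (77 47 91)
47: hit
91: hit
60: fault, evict 77, frames (47 91 60)
91: hit
84: fault, evict 60, frames (47 91 84)
91: hit
84: hit
91: hit
84: hit
60: fault, evict 47, frames (91 84 60)
47: fault, evict 60, frames (91 84 47)
91: hit
77: fault, evict 47, frames (91 84 77)
84: hit
91: hit
Page faults: 8.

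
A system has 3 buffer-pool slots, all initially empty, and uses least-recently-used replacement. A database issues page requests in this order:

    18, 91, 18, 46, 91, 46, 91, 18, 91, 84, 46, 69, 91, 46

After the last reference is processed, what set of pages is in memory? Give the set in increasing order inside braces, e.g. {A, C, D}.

18 -> miss, frames [18]
91 -> miss, frames [18, 91]
18 -> hit
46 -> miss, frames [91, 18, 46]
91 -> hit
46 -> hit
91 -> hit
18 -> hit
91 -> hit
84 -> miss, evict 46, frames [18, 91, 84]
46 -> miss, evict 18, frames [91, 84, 46]
69 -> miss, evict 91, frames [84, 46, 69]
91 -> miss, evict 84, frames [46, 69, 91]
46 -> hit

{46, 69, 91}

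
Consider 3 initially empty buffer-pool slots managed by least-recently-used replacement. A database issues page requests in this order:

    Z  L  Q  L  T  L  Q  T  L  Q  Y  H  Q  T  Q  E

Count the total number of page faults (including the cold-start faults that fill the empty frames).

8

Z → miss, frames {Z}
L → miss, frames {Z,L}
Q → miss, frames {Z,L,Q}
L → hit
T → miss, evict Z, frames {Q,L,T}
L → hit
Q → hit
T → hit
L → hit
Q → hit
Y → miss, evict T, frames {L,Q,Y}
H → miss, evict L, frames {Q,Y,H}
Q → hit
T → miss, evict Y, frames {H,Q,T}
Q → hit
E → miss, evict H, frames {T,Q,E}
Page faults: 8.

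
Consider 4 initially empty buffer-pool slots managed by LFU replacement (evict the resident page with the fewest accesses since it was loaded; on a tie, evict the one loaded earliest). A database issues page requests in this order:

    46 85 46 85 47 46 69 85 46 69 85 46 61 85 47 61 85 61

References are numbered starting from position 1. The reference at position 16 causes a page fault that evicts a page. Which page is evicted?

pos 1: 46 → fault, frames [46]
pos 2: 85 → fault, frames [46, 85]
pos 3: 46 → hit
pos 4: 85 → hit
pos 5: 47 → fault, frames [46, 85, 47]
pos 6: 46 → hit
pos 7: 69 → fault, frames [46, 85, 47, 69]
pos 8: 85 → hit
pos 9: 46 → hit
pos 10: 69 → hit
pos 11: 85 → hit
pos 12: 46 → hit
pos 13: 61 → fault, evict 47, frames [46, 85, 69, 61]
pos 14: 85 → hit
pos 15: 47 → fault, evict 61, frames [46, 85, 69, 47]
pos 16: 61 → fault, evict 47, frames [46, 85, 69, 61]
At position 16, page 47 is evicted.

47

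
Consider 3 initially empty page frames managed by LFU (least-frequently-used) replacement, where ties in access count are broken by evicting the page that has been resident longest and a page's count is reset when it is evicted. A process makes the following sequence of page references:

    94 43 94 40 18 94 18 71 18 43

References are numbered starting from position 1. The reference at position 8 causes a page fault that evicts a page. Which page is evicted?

40

pos 1: 94 -> miss, frames (94)
pos 2: 43 -> miss, frames (94 43)
pos 3: 94 -> hit
pos 4: 40 -> miss, frames (94 43 40)
pos 5: 18 -> miss, evict 43, frames (94 40 18)
pos 6: 94 -> hit
pos 7: 18 -> hit
pos 8: 71 -> miss, evict 40, frames (94 18 71)
At position 8, page 40 is evicted.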